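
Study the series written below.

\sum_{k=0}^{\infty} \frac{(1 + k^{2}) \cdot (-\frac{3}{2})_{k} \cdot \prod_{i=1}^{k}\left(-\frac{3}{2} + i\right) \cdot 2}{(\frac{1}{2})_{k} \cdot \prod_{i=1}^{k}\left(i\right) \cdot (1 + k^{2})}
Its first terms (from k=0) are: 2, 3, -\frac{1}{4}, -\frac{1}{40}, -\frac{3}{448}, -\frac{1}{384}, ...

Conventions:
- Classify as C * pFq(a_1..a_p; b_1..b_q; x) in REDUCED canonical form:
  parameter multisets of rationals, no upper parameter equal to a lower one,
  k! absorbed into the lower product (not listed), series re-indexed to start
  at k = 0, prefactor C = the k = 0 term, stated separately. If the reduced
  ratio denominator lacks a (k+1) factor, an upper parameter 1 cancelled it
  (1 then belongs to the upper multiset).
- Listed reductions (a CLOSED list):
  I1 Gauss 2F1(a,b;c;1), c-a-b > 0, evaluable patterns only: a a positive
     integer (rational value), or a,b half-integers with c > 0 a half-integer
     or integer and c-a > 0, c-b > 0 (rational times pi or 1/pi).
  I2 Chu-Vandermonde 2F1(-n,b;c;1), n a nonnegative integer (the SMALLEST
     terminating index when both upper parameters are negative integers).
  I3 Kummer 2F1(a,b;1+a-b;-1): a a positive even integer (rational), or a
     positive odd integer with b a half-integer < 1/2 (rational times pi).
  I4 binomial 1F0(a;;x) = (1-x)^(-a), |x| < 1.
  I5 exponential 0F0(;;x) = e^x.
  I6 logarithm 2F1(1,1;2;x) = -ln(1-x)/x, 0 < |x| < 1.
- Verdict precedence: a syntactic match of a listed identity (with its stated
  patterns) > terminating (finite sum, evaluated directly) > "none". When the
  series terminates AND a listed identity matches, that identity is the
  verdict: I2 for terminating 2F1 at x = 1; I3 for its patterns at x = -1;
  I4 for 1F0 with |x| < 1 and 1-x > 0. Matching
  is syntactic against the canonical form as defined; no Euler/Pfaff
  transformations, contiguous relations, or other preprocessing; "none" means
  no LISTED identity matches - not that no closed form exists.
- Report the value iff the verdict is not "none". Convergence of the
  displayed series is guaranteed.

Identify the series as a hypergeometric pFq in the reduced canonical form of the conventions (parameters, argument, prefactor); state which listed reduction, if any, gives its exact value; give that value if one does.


This is 2 * 2F1(-\frac{3}{2}, -\frac{1}{2}; \frac{1}{2}; 1) in reduced canonical form. Verdict (x = 1): Gauss (I1, half-integer pattern) applies (x = 1; upper {-\frac{3}{2}, -\frac{1}{2}} half-integers, c = \frac{1}{2} in the evaluable pattern). Exact value: \frac{3}{2} \cdot \pi.

Structural cue: x = 1 and the running product (C = 2) telescopes to a rising factorial.
Consecutive-term ratio: r(k) = 1 * (k-\frac{3}{2}) (k-\frac{1}{2}) / [(k+\frac{1}{2}) (k+1)] - rational in k. x = 1; t_0 = 2; negate the roots.


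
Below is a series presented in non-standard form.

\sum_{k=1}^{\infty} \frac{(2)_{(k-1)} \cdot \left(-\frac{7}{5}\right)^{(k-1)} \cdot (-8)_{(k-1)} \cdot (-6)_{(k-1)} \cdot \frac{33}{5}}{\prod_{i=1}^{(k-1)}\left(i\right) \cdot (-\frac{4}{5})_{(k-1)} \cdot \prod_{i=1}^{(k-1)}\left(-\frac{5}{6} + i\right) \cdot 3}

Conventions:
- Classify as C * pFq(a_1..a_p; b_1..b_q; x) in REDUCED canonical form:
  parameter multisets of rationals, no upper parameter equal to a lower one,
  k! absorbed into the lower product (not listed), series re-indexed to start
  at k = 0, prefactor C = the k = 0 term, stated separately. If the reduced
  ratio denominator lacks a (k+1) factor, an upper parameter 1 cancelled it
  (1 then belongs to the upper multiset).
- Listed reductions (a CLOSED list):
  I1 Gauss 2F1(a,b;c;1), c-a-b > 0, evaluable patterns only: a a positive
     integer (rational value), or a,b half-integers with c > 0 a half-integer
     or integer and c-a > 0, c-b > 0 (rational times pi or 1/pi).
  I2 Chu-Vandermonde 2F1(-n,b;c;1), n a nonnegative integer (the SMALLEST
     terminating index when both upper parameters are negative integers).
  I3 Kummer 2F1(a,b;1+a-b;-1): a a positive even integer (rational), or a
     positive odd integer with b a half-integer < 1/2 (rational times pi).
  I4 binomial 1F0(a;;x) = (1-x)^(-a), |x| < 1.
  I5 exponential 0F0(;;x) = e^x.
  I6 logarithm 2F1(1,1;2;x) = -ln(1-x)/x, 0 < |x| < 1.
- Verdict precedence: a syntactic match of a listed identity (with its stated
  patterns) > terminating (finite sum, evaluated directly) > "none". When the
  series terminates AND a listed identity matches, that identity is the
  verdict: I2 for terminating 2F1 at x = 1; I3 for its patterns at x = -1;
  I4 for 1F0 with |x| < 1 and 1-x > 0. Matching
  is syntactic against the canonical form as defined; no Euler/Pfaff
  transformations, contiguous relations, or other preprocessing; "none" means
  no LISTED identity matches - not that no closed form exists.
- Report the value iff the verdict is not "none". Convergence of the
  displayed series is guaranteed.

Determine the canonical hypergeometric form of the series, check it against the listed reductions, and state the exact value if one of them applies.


Reduced: x = -\frac{7}{5}, 3F2, upper = {-8, -6, 2}, lower = {-\frac{4}{5}, \frac{1}{6}}, C = \frac{11}{5}. Verdict: terminating - upper parameter -6 makes this a finite sum (last index 6), evaluated exactly. Sum: \frac{52837059299}{38285}.

Structural cue: x = -\frac{7}{5} and the constant factors (prefactor 11/5) combine into one prefactor.
Ratio: r(k) = -\frac{7}{5} * (k-8) (k-6) (k+2) / [(k-\frac{4}{5}) (k+\frac{1}{6}) (k+1)] - rational; roots negated = parameters, x = -\frac{7}{5}, C = \frac{11}{5}.


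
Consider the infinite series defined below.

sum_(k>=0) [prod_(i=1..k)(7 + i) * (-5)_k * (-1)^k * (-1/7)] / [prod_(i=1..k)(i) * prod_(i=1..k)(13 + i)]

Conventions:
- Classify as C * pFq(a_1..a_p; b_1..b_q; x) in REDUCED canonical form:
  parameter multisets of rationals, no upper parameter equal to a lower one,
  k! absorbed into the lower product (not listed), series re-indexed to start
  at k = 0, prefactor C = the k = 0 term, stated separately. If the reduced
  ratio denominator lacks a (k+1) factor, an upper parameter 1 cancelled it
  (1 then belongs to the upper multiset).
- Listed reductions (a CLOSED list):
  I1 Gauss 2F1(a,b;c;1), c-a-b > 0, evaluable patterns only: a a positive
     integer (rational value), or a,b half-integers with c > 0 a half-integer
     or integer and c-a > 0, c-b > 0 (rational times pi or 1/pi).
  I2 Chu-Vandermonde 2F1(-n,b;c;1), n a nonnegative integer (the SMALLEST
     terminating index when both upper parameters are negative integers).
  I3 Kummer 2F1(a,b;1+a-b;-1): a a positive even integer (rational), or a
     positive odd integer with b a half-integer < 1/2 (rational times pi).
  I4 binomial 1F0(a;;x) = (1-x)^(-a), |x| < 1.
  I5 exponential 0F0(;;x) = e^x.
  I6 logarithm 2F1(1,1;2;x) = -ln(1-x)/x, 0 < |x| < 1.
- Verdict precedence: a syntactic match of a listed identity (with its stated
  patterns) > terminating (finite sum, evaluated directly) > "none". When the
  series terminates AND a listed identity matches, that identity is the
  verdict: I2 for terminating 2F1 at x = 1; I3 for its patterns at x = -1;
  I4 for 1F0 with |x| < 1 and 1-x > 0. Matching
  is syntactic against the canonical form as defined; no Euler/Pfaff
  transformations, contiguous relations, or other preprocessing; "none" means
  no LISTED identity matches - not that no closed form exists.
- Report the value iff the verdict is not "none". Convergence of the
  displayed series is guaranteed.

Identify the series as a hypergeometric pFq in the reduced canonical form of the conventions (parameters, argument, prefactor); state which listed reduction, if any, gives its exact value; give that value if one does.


First insight: from the first term -1/7: the running product (C = -1/7, x = -1) telescopes to a rising factorial.
Adjacent-term ratio: r(k) = (-1) * (k-5) (k+8) / [(k+14) (k+1)] ; factor over Q: parameters, x = (-1), and C = -1/7.

x = -1 here; the reduced form reads 2F1, upper {-5, 8}, lower {14}, C = -1/7. Verdict: this is Kummer's theorem (I3) (x = -1; c = 14 equals 1+a-b for upper {-5, 8}: listed pattern). Hence: -143/98.


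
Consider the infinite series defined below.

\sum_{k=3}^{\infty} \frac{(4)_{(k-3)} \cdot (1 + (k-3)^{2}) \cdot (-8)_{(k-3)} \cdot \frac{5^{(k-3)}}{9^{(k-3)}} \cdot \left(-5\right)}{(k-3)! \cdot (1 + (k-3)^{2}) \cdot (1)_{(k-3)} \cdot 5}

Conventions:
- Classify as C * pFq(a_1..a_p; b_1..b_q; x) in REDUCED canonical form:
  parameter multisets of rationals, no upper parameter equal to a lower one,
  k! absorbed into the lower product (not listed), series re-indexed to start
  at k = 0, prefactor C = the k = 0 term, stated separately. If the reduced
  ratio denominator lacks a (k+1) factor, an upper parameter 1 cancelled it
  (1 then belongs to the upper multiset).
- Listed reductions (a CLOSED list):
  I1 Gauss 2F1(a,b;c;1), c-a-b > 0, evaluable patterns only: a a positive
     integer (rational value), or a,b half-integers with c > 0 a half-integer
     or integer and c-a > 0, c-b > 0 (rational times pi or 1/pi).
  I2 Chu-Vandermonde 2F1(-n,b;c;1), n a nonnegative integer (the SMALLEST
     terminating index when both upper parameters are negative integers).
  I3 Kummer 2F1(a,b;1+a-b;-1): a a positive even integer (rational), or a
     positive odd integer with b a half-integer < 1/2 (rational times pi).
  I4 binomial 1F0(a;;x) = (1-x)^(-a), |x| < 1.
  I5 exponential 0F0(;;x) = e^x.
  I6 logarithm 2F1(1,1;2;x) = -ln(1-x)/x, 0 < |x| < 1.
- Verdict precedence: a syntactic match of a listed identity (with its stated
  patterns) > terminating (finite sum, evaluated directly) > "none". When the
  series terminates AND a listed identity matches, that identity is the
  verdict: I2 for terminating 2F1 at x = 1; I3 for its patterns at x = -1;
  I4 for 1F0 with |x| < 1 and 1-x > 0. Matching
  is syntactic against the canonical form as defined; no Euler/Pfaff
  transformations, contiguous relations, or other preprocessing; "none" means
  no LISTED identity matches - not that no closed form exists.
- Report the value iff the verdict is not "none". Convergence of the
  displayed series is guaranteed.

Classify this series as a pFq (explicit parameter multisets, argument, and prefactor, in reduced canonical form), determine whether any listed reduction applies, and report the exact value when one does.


Key observation: from the first term -1: the two geometric factors (C = -1, x = 5/9) combine into one argument.
Step ratio: r(k) = \frac{5}{9} * (k-8) (k+4) / [(k+1) (k+1)] - rational in k. x = \frac{5}{9}; t_0 = -1; negate the roots.

Reduced: x = \frac{5}{9}, 2F1, upper = {-8, 4}, lower = {1}, C = -1. Verdict: terminating (-8 upstairs). 9 nonzero terms in all; added directly. Value: \frac{155648}{14348907}.


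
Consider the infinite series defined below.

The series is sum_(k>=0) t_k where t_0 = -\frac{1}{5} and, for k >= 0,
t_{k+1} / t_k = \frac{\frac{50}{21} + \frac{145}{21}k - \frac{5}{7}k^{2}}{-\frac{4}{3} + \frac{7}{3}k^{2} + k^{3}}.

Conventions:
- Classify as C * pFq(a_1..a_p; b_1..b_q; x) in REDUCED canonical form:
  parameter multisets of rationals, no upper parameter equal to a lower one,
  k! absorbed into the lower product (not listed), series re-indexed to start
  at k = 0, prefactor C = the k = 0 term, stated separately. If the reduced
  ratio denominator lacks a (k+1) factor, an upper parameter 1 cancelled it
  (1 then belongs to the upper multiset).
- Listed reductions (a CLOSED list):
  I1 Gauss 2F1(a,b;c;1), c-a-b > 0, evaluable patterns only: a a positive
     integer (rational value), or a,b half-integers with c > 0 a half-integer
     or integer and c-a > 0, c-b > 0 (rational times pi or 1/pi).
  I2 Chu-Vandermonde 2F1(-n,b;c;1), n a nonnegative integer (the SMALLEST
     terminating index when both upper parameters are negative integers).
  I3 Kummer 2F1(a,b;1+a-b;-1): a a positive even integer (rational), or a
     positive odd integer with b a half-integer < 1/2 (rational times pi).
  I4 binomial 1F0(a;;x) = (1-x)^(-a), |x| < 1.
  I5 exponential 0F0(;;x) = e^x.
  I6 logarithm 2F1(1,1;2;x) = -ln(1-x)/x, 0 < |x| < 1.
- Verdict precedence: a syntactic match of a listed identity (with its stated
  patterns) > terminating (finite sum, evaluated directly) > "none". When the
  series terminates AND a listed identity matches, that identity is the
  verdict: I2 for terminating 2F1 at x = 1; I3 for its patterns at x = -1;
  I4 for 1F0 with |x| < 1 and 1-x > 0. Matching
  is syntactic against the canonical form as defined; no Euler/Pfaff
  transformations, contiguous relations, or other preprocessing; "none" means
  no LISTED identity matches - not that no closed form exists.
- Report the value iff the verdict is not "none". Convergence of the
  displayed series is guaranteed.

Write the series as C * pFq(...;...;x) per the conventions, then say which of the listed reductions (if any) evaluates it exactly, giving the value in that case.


With C = -\frac{1}{5}: the canonical form is 2F2(-10, \frac{1}{3}; -\frac{2}{3}, 2; -\frac{5}{7}). Verdict: terminating (-10 upstairs). 11 nonzero terms in all; added directly. Exact value: \frac{1131678961985371}{322157371979520}.

First insight: with t_0 = -\frac{1}{5}, the expanded ratio factors over Q; C = -1/5, roots give parameters.
Adjacent-term ratio: r(k) = -\frac{5}{7} * (k-10) (k+\frac{1}{3}) / [(k-\frac{2}{3}) (k+2) (k+1)] - rational in k, leading ratio -\frac{5}{7}; with t_0 = -\frac{1}{5}, classification follows.


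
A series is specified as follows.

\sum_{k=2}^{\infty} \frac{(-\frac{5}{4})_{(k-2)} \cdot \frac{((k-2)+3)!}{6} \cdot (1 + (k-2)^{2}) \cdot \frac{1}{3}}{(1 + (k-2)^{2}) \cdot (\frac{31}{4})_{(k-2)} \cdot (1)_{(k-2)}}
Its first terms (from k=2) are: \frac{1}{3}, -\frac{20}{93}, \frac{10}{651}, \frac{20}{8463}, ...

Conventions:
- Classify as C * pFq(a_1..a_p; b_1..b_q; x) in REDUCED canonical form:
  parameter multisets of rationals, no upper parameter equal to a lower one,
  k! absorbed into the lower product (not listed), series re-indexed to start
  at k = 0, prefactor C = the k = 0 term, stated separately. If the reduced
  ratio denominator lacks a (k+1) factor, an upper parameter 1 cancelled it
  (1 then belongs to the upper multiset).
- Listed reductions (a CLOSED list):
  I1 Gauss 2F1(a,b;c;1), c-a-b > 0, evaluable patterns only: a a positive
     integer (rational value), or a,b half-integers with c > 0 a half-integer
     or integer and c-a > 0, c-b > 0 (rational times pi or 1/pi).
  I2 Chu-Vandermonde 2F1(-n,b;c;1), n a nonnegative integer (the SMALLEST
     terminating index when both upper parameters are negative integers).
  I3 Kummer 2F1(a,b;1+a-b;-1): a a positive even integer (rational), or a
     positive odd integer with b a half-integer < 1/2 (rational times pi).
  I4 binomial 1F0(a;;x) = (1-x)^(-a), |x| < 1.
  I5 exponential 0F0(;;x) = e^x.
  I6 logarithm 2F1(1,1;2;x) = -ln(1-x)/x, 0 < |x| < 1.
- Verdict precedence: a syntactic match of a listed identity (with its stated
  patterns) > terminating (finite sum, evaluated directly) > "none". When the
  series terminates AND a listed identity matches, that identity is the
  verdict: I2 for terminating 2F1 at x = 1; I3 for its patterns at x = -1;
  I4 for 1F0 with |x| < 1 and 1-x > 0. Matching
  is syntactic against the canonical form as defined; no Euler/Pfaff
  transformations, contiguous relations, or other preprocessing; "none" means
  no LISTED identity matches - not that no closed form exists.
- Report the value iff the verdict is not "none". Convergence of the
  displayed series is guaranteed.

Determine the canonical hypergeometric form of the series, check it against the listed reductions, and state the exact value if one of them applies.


Prefactor \frac{1}{3}, argument 1: 2F1 with upper {-\frac{5}{4}, 4} over lower {\frac{31}{4}}. Verdict: the Gauss summation I1 fires (x = 1: the Gamma ratio telescopes since c-a-b = 5 > 0 and a = 4 in Z>0). Value: \frac{3933}{28672}.

Key observation: with t_0 = \frac{1}{3}, striking the common factor k^2 + 1 reduces the term (prefactor 1/3).
Ratio: r(k) = 1 * (k-\frac{5}{4}) (k+4) / [(k+\frac{31}{4}) (k+1)] - rational; roots negated = parameters, x = 1, C = \frac{1}{3}.


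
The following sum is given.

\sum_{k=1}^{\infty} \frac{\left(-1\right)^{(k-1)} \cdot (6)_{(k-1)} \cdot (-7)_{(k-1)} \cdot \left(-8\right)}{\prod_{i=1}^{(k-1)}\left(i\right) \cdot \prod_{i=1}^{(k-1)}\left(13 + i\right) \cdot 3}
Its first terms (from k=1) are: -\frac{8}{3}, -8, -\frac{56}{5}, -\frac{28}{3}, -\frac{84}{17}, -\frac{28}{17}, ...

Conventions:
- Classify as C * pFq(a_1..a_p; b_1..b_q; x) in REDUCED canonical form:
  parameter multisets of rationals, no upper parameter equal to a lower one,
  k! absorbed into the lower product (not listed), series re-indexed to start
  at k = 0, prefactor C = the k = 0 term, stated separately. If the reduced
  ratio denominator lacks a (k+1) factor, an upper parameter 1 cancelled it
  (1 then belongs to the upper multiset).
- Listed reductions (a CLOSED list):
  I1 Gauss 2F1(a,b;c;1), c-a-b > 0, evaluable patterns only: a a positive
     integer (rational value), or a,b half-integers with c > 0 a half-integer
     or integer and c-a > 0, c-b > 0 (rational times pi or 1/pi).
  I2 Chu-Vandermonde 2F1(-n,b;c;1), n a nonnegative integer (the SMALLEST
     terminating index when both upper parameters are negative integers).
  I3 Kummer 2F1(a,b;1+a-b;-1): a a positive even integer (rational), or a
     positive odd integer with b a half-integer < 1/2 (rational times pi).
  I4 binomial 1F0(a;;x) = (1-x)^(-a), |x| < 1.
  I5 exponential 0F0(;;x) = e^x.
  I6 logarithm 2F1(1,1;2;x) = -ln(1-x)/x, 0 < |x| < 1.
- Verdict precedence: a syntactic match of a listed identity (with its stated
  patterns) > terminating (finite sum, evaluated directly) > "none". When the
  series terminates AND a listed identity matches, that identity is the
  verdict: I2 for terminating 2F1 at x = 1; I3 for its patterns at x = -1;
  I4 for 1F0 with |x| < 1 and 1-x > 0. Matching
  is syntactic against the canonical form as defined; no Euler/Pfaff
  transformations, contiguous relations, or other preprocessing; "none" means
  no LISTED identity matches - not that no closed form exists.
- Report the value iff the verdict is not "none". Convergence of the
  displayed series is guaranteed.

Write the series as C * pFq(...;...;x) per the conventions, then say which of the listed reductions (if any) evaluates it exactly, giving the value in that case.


At argument -1: a 2F1 with upper {-7, 6}, lower {14}, scaled by C = -\frac{8}{3}. Verdict at x = -1: Kummer's theorem (I3) matches (x = -1; c = 14 equals 1+a-b for upper {-7, 6}: listed pattern). Exact value: -\frac{572}{15}.

The tell: t_0 = -\frac{8}{3} here, and the constant factors (C = -8/3) combine into one prefactor.
Term ratio: r(k) = -1 * (k-7) (k+6) / [(k+14) (k+1)] - rational; roots negated = parameters, x = -1, C = -\frac{8}{3}.


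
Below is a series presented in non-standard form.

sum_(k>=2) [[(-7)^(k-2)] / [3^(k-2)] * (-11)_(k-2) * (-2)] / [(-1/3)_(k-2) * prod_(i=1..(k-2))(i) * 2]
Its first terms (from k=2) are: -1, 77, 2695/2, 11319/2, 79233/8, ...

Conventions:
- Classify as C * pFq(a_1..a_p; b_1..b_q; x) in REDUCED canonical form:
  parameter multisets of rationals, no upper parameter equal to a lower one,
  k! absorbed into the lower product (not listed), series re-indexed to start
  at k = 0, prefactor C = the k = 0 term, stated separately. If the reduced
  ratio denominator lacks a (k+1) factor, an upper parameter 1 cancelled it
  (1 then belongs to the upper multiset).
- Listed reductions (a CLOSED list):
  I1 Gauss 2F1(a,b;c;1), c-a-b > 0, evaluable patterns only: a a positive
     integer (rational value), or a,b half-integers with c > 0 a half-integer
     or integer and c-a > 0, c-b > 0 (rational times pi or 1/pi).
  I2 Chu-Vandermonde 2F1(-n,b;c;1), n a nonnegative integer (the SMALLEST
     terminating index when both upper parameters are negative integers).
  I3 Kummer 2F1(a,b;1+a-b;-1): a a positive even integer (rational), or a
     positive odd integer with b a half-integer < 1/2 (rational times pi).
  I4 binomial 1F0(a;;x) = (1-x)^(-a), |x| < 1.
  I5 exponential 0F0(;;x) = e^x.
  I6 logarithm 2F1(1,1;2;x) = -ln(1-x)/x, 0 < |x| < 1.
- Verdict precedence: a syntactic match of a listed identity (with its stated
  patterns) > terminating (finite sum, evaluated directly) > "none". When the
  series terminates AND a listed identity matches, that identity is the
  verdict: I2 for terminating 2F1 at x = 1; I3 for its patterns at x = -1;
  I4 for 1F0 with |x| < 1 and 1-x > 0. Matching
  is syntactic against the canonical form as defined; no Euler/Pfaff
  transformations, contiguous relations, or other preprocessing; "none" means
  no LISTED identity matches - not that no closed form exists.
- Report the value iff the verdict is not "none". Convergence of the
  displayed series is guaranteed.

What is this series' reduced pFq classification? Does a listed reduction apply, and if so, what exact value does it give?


x = -7/3 here; the reduced form reads 1F1, upper {-11}, lower {-1/3}, C = -1. Verdict: terminating. With -11 upstairs the series is a 12-term polynomial sum; evaluated term by term. Sum: 164854250745201/5188726400.

Key observation: t_0 = -1 here, and the two geometric factors (C = -1, x = -7/3) combine into one argument.
Ratio: r(k) = (-7/3) * (k-11) / [(k-1/3) (k+1)] - poly over poly, x = (-7/3) from leading terms; C = -1 at k = 0.


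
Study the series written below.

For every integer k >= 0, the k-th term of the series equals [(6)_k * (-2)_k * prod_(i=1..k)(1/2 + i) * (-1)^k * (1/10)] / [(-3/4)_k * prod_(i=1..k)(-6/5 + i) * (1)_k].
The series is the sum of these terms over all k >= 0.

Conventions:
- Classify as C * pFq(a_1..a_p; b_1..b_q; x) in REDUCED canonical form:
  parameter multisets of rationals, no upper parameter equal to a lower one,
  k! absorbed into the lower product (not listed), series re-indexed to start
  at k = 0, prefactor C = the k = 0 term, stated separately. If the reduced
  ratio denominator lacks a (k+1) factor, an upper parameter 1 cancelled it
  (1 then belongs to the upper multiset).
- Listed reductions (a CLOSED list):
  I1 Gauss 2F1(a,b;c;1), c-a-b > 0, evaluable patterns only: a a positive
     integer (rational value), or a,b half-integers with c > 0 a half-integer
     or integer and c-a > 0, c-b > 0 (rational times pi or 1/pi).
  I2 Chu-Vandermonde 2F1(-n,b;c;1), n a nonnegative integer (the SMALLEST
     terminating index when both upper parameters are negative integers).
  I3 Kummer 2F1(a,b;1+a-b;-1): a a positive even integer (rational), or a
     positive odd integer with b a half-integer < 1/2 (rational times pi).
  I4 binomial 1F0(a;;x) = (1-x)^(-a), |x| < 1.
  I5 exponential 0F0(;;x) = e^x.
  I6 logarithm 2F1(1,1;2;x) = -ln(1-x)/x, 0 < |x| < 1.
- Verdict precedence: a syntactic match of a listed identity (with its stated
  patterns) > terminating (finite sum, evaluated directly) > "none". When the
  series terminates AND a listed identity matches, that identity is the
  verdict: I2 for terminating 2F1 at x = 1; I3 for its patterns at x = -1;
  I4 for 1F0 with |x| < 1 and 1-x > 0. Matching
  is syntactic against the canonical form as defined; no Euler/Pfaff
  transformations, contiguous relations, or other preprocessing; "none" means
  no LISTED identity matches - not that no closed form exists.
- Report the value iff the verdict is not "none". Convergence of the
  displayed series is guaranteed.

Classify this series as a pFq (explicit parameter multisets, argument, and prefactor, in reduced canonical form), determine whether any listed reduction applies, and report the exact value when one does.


The series (x = -1) is 3F2: upper {-2, 3/2, 6}, lower {-3/4, -1/5}, prefactor 1/10. Verdict: terminating - upper parameter -2 makes this a finite sum (last index 2), evaluated exactly. Hence: 5371/10.

First insight: t_0 being 1/10, the running product (C = 1/10) telescopes to a rising factorial.
Term ratio: r(k) = (-1) * (k-2) (k+3/2) (k+6) / [(k-3/4) (k-1/5) (k+1)] - rational; roots negated = parameters, x = (-1), C = 1/10.


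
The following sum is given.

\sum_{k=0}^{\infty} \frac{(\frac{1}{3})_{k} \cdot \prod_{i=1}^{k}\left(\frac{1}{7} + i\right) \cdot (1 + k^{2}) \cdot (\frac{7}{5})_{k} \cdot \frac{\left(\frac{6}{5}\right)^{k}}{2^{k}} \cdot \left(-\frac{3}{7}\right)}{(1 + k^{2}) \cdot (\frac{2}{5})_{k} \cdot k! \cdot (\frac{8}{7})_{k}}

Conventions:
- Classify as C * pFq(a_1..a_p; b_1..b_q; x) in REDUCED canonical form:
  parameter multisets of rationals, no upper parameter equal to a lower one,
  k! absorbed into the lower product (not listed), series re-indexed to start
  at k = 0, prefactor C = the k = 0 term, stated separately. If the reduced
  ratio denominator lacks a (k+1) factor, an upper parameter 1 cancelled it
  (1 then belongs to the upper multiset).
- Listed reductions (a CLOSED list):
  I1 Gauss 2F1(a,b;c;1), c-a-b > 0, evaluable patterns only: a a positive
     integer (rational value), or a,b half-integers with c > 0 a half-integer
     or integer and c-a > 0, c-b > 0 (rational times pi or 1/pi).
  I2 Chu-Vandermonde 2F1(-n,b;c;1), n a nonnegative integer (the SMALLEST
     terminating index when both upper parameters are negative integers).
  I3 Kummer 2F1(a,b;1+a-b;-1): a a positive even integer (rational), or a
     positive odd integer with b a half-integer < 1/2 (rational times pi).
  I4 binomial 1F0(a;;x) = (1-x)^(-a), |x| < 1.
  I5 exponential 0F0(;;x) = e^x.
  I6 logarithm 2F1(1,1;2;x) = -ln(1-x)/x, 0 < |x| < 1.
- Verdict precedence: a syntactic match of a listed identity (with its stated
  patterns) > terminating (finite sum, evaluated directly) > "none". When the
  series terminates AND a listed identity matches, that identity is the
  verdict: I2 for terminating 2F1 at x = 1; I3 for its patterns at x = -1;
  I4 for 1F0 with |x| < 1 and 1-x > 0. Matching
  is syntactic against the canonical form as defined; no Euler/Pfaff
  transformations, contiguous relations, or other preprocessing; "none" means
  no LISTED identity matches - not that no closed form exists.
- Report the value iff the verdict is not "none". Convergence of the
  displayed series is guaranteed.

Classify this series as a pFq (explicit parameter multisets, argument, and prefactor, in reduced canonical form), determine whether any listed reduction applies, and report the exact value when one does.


The series (x = \frac{3}{5}) is 2F1: upper {\frac{1}{3}, \frac{7}{5}}, lower {\frac{2}{5}}, prefactor -\frac{3}{7}. Verdict: none. A 2F1 with upper {\frac{1}{3}, \frac{7}{5}} fits none of I1-I6 at x = \frac{3}{5}; the sum runs forever.

The tell: x = \frac{3}{5} and the parameter 8/7 appears in both the upper and lower lists and cancels (alongside the other common factor).
Consecutive-term ratio: r(k) = \frac{3}{5} * (k+\frac{1}{3}) (k+\frac{7}{5}) / [(k+\frac{2}{5}) (k+1)] - rational in k. x = \frac{3}{5}; t_0 = -\frac{3}{7}; negate the roots.


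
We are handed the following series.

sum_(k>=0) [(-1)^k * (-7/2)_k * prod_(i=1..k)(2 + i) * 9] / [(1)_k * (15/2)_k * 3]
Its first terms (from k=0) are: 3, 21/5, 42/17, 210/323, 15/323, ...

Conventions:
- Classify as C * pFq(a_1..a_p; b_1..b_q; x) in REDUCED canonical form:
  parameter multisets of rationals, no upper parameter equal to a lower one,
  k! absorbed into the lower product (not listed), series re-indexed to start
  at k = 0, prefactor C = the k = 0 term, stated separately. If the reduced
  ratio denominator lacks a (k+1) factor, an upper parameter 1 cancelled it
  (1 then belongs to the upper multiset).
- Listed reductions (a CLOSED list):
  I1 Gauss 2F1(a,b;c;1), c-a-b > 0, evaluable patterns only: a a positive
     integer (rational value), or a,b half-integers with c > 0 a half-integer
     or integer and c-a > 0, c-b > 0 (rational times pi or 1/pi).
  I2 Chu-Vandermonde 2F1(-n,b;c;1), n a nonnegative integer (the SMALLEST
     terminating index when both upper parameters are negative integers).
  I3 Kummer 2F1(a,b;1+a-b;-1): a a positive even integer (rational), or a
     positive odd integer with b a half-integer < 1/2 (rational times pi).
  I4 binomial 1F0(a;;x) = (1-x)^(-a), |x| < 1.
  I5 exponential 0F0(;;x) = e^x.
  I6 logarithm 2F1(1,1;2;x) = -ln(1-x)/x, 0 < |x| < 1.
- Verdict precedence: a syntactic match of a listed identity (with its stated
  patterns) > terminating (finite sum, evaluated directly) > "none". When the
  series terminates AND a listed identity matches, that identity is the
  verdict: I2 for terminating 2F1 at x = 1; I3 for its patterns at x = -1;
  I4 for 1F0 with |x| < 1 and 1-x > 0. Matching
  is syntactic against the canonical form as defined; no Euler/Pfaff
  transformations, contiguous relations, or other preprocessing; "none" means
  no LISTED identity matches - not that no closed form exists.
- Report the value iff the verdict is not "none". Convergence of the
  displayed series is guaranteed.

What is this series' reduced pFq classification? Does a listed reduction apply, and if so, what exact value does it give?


At argument -1: a 2F1 with upper {-7/2, 3}, lower {15/2}, scaled by C = 3. Verdict (x = -1): Kummer's theorem (I3) applies (x = -1; c = 15/2 equals 1+a-b for upper {-7/2, 3}: listed pattern). Sum: (27027/8192) * pi.

Key step: t_0 being 3, the constant factors (prefactor 3) combine into one prefactor.
Term ratio: r(k) = (-1) * (k-7/2) (k+3) / [(k+15/2) (k+1)] ; factor over Q: parameters, x = (-1), and C = 3.


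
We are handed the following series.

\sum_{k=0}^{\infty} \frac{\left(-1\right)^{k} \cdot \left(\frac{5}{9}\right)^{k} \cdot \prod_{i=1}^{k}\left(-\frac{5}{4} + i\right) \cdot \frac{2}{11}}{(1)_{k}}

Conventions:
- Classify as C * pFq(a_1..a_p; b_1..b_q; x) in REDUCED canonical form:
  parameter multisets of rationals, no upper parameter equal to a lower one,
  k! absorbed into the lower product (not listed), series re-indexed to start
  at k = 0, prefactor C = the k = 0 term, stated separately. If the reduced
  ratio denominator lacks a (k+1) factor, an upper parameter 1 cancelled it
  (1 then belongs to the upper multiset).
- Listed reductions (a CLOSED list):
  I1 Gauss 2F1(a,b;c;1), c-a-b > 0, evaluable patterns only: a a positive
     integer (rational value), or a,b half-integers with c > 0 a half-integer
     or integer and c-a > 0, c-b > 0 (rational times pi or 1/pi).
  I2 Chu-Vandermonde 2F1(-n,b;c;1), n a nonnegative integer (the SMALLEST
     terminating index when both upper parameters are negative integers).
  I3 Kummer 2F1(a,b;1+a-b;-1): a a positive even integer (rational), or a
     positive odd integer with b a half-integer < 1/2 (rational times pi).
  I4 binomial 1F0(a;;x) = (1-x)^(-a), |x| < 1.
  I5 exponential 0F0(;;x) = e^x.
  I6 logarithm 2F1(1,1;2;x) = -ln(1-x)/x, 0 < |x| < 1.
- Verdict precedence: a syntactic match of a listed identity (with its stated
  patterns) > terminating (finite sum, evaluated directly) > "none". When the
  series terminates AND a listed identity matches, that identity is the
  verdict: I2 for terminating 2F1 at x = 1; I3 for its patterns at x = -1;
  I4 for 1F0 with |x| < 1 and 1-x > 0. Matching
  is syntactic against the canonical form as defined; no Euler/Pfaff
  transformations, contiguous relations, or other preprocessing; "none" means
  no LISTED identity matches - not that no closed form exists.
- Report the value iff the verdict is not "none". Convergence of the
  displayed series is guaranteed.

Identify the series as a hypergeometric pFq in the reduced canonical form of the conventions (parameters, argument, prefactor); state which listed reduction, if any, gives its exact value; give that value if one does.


This is \frac{2}{11} * 1F0(-\frac{1}{4}; -; -\frac{5}{9}) in reduced canonical form. Verdict: the I4 binomial reduction applies (the 1F0 binomial series: exponent 1/4, x = -\frac{5}{9}). Hence: \frac{2}{11} \cdot \left(\frac{14}{9}\right)^{\frac{1}{4}}.

Key step: t_0 = \frac{2}{11} here, and the running product (C = 2/11, x = -5/9) telescopes to a rising factorial.
Term ratio: r(k) = -\frac{5}{9} * (k-\frac{1}{4}) / [(k+1)] - rational in k. x = -\frac{5}{9}; t_0 = \frac{2}{11}; negate the roots.


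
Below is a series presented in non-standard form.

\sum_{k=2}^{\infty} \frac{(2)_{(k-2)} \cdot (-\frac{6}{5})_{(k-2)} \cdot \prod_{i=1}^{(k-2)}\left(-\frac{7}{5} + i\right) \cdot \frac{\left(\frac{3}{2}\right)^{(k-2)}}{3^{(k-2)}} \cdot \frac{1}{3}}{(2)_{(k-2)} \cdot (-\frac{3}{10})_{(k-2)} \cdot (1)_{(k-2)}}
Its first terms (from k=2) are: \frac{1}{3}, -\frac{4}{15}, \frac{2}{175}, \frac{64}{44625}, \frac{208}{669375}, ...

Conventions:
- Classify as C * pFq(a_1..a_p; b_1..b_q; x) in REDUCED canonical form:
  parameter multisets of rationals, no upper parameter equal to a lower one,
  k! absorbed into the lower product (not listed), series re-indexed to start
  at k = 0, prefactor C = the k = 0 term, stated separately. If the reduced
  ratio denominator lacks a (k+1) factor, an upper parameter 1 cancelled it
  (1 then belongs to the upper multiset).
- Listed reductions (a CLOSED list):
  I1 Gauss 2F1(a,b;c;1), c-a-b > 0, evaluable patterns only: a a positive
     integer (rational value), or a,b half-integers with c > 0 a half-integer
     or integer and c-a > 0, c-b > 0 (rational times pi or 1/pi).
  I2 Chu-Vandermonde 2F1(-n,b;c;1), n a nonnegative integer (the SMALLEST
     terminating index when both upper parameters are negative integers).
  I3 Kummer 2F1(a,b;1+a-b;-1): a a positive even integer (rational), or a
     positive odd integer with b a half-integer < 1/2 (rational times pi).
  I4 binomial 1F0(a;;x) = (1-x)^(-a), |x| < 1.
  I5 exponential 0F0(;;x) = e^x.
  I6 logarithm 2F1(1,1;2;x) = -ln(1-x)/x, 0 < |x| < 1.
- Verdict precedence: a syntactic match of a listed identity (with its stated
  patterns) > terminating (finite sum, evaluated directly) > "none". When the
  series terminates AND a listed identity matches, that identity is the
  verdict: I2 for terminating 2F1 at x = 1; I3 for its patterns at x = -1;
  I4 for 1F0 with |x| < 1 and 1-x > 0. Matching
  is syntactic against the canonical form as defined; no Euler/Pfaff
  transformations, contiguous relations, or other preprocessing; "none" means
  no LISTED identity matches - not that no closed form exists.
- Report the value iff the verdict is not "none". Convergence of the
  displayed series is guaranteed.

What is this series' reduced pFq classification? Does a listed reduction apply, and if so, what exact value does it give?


Structural cue: t_0 being \frac{1}{3}, the parameter 2 appears in both the upper and lower lists and cancels.
Consecutive-term ratio: r(k) = \frac{1}{2} * (k-\frac{6}{5}) (k-\frac{2}{5}) / [(k-\frac{3}{10}) (k+1)] - rational in k, leading ratio \frac{1}{2}; with t_0 = \frac{1}{3}, classification follows.

With C = \frac{1}{3}: the canonical form is 2F1(-\frac{6}{5}, -\frac{2}{5}; -\frac{3}{10}; \frac{1}{2}). Verdict: none. A 2F1 with upper {-\frac{6}{5}, -\frac{2}{5}} fits none of I1-I6 at x = \frac{1}{2}; the sum runs forever.


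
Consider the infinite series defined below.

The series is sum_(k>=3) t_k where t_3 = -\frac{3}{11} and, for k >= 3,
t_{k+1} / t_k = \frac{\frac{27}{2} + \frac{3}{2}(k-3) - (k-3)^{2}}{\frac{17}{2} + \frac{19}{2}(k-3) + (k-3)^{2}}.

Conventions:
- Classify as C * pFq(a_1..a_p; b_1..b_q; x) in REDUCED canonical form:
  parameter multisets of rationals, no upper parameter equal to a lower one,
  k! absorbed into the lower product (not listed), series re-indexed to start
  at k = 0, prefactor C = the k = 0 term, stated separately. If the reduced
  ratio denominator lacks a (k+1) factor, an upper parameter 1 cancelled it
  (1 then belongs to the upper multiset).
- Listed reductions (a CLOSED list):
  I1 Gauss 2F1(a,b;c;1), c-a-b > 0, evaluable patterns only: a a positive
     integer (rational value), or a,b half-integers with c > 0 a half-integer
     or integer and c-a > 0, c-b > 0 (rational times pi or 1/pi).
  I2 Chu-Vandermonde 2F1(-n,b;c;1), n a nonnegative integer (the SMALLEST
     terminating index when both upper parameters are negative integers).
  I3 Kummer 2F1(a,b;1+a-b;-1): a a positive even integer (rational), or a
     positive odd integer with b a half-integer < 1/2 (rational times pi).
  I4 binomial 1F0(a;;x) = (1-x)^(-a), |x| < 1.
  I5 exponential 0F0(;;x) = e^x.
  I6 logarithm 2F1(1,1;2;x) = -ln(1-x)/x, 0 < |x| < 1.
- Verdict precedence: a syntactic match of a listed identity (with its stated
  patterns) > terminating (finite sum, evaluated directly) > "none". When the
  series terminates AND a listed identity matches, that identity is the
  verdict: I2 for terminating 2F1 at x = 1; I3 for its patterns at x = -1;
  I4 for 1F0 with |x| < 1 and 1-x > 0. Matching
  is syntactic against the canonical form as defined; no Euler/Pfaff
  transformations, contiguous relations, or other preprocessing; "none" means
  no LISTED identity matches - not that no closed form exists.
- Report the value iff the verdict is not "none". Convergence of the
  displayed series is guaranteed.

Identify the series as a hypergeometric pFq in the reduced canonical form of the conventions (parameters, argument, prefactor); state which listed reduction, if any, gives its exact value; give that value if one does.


x = -1 here; the reduced form reads 2F1, upper {-\frac{9}{2}, 3}, lower {\frac{17}{2}}, C = -\frac{3}{11}. Verdict: Kummer's theorem (I3) matches (x = -1; c = \frac{17}{2} equals 1+a-b for upper {-\frac{9}{2}, 3}: listed pattern). Exact value: \left(-\frac{12285}{32768}\right) \cdot \pi.

Key step: x = -1 and factor the ratio over Q (C = -3/11): negated roots = parameters.
Consecutive-term ratio: r(k) = -1 * (k-\frac{9}{2}) (k+3) / [(k+\frac{17}{2}) (k+1)] - rational in k. x = -1; t_0 = -\frac{3}{11}; negate the roots.


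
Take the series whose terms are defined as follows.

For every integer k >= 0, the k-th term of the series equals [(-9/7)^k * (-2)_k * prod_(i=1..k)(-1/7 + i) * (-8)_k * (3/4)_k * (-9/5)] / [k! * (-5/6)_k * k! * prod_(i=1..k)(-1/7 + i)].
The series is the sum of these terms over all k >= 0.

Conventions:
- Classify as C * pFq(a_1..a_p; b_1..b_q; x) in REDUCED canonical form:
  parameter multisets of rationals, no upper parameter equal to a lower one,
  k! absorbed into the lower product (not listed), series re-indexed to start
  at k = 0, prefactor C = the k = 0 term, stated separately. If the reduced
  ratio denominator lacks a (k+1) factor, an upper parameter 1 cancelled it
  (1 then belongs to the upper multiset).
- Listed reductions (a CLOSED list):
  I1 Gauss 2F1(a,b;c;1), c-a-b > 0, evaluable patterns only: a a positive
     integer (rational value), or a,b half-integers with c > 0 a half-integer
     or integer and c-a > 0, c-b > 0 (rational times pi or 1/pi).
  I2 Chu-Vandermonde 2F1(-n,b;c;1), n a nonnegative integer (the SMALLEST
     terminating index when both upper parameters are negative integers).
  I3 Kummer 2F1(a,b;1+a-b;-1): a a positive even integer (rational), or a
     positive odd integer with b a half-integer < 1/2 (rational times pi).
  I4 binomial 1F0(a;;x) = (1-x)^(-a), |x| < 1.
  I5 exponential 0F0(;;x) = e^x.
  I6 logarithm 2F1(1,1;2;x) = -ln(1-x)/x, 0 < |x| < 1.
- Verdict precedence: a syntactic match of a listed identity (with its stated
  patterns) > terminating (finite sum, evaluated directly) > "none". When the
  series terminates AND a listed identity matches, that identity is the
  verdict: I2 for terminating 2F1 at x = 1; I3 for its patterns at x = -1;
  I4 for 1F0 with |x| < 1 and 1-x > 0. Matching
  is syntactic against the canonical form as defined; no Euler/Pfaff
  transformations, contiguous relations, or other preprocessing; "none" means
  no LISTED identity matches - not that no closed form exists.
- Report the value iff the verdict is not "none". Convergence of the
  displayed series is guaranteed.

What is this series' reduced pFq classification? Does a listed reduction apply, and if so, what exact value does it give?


Reduced: x = -9/7, 3F2, upper = {-8, -2, 3/4}, lower = {-5/6, 1}, C = -9/5. Verdict: terminating (-2 upstairs). 3 nonzero terms in all; added directly. Its exact value is 131634/175.

First insight: x = (-9/7) and the running product (prefactor -9/5) telescopes to a rising factorial.
Consecutive-term ratio: r(k) = (-9/7) * (k-8) (k-2) (k+3/4) / [(k-5/6) (k+1) (k+1)] - rational in k, leading ratio (-9/7); with t_0 = -9/5, classification follows.


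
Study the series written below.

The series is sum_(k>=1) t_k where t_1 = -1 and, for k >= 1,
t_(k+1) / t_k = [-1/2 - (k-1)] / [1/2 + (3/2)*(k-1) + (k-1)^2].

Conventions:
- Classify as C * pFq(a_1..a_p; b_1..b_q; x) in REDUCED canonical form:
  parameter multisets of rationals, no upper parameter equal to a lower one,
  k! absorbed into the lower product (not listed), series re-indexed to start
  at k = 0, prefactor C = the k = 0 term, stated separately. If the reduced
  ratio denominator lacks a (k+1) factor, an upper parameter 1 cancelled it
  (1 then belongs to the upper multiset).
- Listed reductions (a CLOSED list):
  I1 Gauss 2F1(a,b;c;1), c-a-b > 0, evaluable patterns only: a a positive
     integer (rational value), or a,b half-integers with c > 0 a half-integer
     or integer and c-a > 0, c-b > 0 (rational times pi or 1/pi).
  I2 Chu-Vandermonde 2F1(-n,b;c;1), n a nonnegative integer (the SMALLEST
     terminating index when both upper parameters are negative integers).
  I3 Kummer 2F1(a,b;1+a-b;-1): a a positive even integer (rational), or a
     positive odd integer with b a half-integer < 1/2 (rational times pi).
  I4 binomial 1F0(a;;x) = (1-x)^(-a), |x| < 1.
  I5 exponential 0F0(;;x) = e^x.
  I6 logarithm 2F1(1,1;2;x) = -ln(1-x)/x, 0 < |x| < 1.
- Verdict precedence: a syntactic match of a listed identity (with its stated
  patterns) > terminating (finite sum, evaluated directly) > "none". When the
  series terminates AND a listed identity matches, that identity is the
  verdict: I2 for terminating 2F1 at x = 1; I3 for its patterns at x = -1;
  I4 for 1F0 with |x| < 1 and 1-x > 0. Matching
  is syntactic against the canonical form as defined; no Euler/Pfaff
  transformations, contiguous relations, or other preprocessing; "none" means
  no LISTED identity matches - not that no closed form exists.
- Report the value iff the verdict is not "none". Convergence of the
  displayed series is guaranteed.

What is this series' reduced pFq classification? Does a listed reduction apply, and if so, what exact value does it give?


This is -1 * 0F0(-; -; -1) in reduced canonical form. Verdict at x = -1: the exponential series (I5) matches (the 0F0 exponential series at x = -1). Hence: (-1) * e^(-1).

Key step: with t_0 = -1, the ratio is unreduced: k + 1/2 divides both sides (C = -1).
Term ratio: r(k) = (-1) * 1 / [(k+1)] - rational in k. x = (-1); t_0 = -1; negate the roots.
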